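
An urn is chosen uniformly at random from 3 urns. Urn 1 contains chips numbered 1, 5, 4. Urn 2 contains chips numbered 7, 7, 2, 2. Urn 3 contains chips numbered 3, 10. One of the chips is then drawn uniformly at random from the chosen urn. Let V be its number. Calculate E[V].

E[V | urn 1] = (1+5+4)/3 = 10/3.
E[V | urn 2] = (7+7+2+2)/4 = 9/2.
E[V | urn 3] = (3+10)/2 = 13/2.
E[V] = (1/3)·(10/3) + (1/3)·(9/2) + (1/3)·(13/2) = 43/9.

43/9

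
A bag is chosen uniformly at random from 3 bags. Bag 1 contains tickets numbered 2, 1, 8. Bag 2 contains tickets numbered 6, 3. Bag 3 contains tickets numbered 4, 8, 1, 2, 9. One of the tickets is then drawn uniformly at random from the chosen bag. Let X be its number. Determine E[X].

E[X | bag 1] = (2+1+8)/3 = 11/3.
E[X | bag 2] = (6+3)/2 = 9/2.
E[X | bag 3] = (4+8+1+2+9)/5 = 24/5.
E[X] = (1/3)·(11/3) + (1/3)·(9/2) + (1/3)·(24/5) = 389/90.

389/90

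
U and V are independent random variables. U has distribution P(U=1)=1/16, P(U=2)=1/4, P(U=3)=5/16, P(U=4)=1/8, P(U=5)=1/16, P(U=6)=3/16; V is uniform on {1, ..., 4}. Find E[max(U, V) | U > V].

77/18

P(U > V) = 9/16.
Summing max(U,V)·P(x,y) over outcomes with U > V gives 77/32.
E[max(U, V) | U > V] = (77/32) / (9/16) = 77/18.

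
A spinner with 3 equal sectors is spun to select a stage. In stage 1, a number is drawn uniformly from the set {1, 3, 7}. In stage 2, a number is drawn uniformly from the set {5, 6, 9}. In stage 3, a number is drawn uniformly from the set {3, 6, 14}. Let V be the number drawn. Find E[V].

6

E[V | stage 1] = (1+3+7)/3 = 11/3.
E[V | stage 2] = (5+6+9)/3 = 20/3.
E[V | stage 3] = (3+6+14)/3 = 23/3.
By the law of total expectation,
E[V] = (1/3)·(11/3) + (1/3)·(20/3) + (1/3)·(23/3) = 6.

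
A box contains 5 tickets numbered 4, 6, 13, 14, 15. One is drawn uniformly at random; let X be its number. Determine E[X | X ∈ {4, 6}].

P(X ∈ {4, 6}) = 2/5.
Σ over the event: 4·1/5 + 6·1/5 = 2.
E[X | X ∈ {4, 6}] = (2) / (2/5) = 5.

5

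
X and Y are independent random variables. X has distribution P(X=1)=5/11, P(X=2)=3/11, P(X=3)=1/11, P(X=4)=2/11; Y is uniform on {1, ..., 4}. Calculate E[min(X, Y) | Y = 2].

17/11

P(Y = 2) = 1/4.
Summing min(X,Y)·P(x,y) over outcomes with Y = 2 gives 17/44.
E[min(X, Y) | Y = 2] = (17/44) / (1/4) = 17/11.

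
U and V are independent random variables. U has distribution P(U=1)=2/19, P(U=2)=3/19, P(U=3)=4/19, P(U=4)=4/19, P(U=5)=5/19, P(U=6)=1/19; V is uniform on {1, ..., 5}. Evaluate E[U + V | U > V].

P(U > V) = 48/95.
Summing (U+V)·P(x,y) over outcomes with U > V gives 312/95.
E[U + V | U > V] = (312/95) / (48/95) = 13/2.

13/2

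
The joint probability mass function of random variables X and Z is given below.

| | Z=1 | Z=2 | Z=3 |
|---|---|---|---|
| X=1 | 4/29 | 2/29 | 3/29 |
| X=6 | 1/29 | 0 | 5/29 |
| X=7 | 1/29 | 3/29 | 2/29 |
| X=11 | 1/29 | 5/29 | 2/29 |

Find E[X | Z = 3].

P(Z = 3) = 12/29.
Summing X·P(X=x,Z=y) over the conditioning event gives 69/29.
E[X | Z = 3] = (69/29) / (12/29) = 23/4.

23/4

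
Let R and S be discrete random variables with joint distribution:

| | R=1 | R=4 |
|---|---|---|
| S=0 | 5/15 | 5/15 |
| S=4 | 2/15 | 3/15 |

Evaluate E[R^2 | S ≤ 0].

17/2

P(S ≤ 0) = 2/3.
Summing R^2·P(R=x,S=y) over the conditioning event gives 17/3.
E[R^2 | S ≤ 0] = (17/3) / (2/3) = 17/2.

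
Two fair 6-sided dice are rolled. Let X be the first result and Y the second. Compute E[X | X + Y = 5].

Outcomes with X + Y = 5: (1,4), (2,3), (3,2), (4,1), each with probability 1/36.
E[X | X + Y = 5] = (1 + 2 + 3 + 4) / 4 = 5/2.

5/2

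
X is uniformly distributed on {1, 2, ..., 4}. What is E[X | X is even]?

Given X is even, X is equally likely to be any of {2, 4}.
E[X | X is even] = (2 + 4) / 2 = 3.

3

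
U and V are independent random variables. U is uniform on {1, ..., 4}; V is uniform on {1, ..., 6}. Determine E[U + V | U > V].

5

P(U > V) = 1/4.
Summing (U+V)·P(x,y) over outcomes with U > V gives 5/4.
E[U + V | U > V] = (5/4) / (1/4) = 5.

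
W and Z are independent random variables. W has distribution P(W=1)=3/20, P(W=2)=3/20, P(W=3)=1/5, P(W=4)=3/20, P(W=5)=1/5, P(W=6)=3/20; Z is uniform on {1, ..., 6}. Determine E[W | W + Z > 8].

84/17

P(W + Z > 8) = 17/60.
Summing W·P(x,y) over outcomes with W + Z > 8 gives 7/5.
E[W | W + Z > 8] = (7/5) / (17/60) = 84/17.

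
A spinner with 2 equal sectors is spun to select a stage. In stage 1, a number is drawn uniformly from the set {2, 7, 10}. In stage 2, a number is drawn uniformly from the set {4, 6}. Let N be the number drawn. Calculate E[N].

E[N | stage 1] = (2+7+10)/3 = 19/3.
E[N | stage 2] = (4+6)/2 = 5.
By the law of total expectation,
E[N] = (1/2)·(19/3) + (1/2)·(5) = 17/3.

17/3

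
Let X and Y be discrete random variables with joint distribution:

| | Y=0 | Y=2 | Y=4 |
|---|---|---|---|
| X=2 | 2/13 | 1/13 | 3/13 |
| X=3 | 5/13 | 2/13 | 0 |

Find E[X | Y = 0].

19/7

P(Y = 0) = 7/13.
Σ X·P over the event = 2·(2/13) + 3·(5/13) = 19/13.
E[X | Y = 0] = (19/13) / (7/13) = 19/7.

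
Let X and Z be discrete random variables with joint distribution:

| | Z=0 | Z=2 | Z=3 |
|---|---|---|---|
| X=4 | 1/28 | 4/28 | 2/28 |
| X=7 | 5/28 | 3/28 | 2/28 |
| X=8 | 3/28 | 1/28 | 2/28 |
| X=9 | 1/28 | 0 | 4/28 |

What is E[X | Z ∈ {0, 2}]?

13/2

P(Z ∈ {0, 2}) = 9/14.
Σ X·P over the event = 4·(1/28) + 4·(4/28) + 7·(5/28) + 7·(3/28) + 8·(3/28) + 8·(1/28) + 9·(1/28) = 117/28.
E[X | Z ∈ {0, 2}] = (117/28) / (9/14) = 13/2.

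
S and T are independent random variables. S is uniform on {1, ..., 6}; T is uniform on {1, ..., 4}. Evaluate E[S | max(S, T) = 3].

Outcomes with max(S, T) = 3: (1,3), (2,3), (3,1), (3,2), (3,3), each with probability 1/24.
E[S | max(S, T) = 3] = (1 + 2 + 3 + 3 + 3) / 5 = 12/5.

12/5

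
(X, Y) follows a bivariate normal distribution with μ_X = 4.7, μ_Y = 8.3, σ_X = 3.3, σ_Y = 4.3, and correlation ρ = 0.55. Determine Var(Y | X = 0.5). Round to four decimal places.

The conditional variance in a bivariate normal is σ_Y²(1 − ρ²), independent of x.
Var(Y | X=0.5) = (4.3)²·(1 − (0.55)²) = 18.49·0.6975 = 12.8968.

12.8968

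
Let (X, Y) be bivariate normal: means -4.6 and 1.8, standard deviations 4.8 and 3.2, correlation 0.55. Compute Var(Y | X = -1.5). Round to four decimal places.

Var(Y | X=x) = (1 − ρ²)·σ_Y².
Var(Y | X=-1.5) = (3.2)²·(1 − (0.55)²) = 10.24·0.6975 = 7.1424.

7.1424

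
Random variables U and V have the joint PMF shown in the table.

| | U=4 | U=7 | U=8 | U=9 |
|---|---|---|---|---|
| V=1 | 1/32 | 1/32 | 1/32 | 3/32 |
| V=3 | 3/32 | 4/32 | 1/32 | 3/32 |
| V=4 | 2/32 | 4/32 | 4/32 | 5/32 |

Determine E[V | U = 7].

29/9

P(U = 7) = 9/32.
Σ V·P over the event = 1·(1/32) + 3·(4/32) + 4·(4/32) = 29/32.
E[V | U = 7] = (29/32) / (9/32) = 29/9.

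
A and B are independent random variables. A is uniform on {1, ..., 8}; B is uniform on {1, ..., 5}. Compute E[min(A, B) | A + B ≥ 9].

18/5

P(A + B ≥ 9) = 3/8.
Summing min(A,B)·P(x,y) over outcomes with A + B ≥ 9 gives 27/20.
E[min(A, B) | A + B ≥ 9] = (27/20) / (3/8) = 18/5.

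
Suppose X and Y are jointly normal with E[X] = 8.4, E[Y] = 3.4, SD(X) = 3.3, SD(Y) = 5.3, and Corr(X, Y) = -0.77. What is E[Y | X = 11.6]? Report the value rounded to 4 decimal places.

The regression of Y on X has slope ρ·σ_Y/σ_X and passes through (μ_X, μ_Y).
E[Y | X=11.6] = 3.4 + (-0.77)·(5.3/3.3)·(11.6 − (8.4)) = 3.4 + (-1.23667)·(3.2) = -0.5573.

-0.5573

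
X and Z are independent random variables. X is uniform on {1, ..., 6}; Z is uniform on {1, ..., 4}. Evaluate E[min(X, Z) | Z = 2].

Outcomes with Z = 2: (1,2), (2,2), (3,2), (4,2), (5,2), (6,2), each with probability 1/24.
E[min(X, Z) | Z = 2] = (1 + 2 + 2 + 2 + 2 + 2) / 6 = 11/6.

11/6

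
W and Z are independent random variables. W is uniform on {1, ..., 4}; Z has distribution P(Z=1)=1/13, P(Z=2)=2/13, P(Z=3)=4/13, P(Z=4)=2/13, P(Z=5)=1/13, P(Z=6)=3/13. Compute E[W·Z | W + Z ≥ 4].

473/48

P(W + Z ≥ 4) = 12/13.
Summing WZ·P(x,y) over outcomes with W + Z ≥ 4 gives 473/52.
E[W·Z | W + Z ≥ 4] = (473/52) / (12/13) = 473/48.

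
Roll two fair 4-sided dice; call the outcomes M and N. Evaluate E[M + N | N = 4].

Outcomes with N = 4: (1,4), (2,4), (3,4), (4,4), each with probability 1/16.
E[M + N | N = 4] = (5 + 6 + 7 + 8) / 4 = 13/2.

13/2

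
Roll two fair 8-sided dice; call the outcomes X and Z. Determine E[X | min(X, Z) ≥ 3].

P(min(X, Z) ≥ 3) = 9/16.
Summing X·P(x,y) over outcomes with min(X, Z) ≥ 3 gives 99/32.
E[X | min(X, Z) ≥ 3] = (99/32) / (9/16) = 11/2.

11/2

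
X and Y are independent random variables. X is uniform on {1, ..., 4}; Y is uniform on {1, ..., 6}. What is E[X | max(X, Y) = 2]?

5/3

Outcomes with max(X, Y) = 2: (1,2), (2,1), (2,2), each with probability 1/24.
E[X | max(X, Y) = 2] = (1 + 2 + 2) / 3 = 5/3.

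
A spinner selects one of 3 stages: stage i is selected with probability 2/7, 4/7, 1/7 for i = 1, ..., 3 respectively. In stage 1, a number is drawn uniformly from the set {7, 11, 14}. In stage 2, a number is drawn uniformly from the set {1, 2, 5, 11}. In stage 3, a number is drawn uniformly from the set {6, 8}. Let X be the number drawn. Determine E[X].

142/21

E[X | stage 1] = (7+11+14)/3 = 32/3.
E[X | stage 2] = (1+2+5+11)/4 = 19/4.
E[X | stage 3] = (6+8)/2 = 7.
By the law of total expectation,
E[X] = (2/7)·(32/3) + (4/7)·(19/4) + (1/7)·(7) = 142/21.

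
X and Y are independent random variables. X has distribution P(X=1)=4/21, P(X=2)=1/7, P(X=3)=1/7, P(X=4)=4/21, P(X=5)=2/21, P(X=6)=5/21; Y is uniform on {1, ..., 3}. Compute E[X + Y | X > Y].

P(X > Y) = 2/3.
Summing (X+Y)·P(x,y) over outcomes with X > Y gives 30/7.
E[X + Y | X > Y] = (30/7) / (2/3) = 45/7.

45/7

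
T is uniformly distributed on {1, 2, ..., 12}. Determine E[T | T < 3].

Given T < 3, T is equally likely to be any of {1, 2}.
E[T | T < 3] = (1 + 2) / 2 = 3/2.

3/2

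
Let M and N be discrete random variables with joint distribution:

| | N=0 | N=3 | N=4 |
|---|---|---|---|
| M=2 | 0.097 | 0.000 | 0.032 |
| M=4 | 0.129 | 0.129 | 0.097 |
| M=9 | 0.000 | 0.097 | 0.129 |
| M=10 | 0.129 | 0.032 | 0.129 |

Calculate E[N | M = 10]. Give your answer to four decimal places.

2.1103

P(M = 10) = 0.290.
Summing N·P(M=x,N=y) over the conditioning event gives 0.612.
E[N | M = 10] = (0.612) / (0.290) = 2.1103.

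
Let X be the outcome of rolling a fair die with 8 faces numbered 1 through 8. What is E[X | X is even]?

Given X is even, X is equally likely to be any of {2, 4, 6, 8}.
E[X | X is even] = (2 + 4 + 6 + 8) / 4 = 5.

5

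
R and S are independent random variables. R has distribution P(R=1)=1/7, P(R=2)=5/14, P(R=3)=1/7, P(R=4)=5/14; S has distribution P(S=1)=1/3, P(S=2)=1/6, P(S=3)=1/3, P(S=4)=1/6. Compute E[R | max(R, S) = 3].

P(max(R, S) = 3) = 2/7.
Summing R·P(x,y) over outcomes with max(R, S) = 3 gives 9/14.
E[R | max(R, S) = 3] = (9/14) / (2/7) = 9/4.

9/4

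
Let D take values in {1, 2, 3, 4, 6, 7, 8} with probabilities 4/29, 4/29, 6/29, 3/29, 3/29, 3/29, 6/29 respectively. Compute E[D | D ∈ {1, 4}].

16/7

P(D ∈ {1, 4}) = 7/29.
Σ over the event: 1·4/29 + 4·3/29 = 16/29.
E[D | D ∈ {1, 4}] = (16/29) / (7/29) = 16/7.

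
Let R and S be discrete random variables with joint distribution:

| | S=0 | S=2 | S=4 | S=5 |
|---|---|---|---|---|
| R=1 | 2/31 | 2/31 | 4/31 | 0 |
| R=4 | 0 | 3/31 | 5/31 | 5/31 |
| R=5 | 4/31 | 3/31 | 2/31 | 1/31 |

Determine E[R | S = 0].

11/3

P(S = 0) = 6/31.
Σ R·P over the event = 1·(2/31) + 5·(4/31) = 22/31.
E[R | S = 0] = (22/31) / (6/31) = 11/3.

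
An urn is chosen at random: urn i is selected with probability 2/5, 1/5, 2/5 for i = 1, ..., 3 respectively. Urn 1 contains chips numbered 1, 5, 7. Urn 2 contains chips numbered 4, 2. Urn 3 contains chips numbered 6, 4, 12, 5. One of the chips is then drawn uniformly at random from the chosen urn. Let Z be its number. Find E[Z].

E[Z | urn 1] = (1+5+7)/3 = 13/3.
E[Z | urn 2] = (4+2)/2 = 3.
E[Z | urn 3] = (6+4+12+5)/4 = 27/4.
E[Z] = (2/5)·(13/3) + (1/5)·(3) + (2/5)·(27/4) = 151/30.

151/30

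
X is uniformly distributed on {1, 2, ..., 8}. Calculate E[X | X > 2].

11/2

Given X > 2, X is equally likely to be any of {3, 4, 5, 6, 7, 8}.
E[X | X > 2] = (3 + 4 + 5 + 6 + 7 + 8) / 6 = 11/2.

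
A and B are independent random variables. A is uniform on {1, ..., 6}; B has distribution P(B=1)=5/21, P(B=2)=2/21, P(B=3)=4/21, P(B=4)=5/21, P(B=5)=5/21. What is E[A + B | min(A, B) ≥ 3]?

60/7

P(min(A, B) ≥ 3) = 4/9.
Summing (A+B)·P(x,y) over outcomes with min(A, B) ≥ 3 gives 80/21.
E[A + B | min(A, B) ≥ 3] = (80/21) / (4/9) = 60/7.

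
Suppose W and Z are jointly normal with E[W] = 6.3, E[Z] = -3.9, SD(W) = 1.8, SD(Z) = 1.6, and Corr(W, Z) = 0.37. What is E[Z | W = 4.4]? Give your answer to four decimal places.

For a bivariate normal, E[Z | W=x] = μ_Z + ρ·(σ_Z/σ_W)·(x − μ_W).
E[Z | W=4.4] = -3.9 + (0.37)·(1.6/1.8)·(4.4 − (6.3)) = -3.9 + (0.32889)·(-1.9) = -4.5249.

-4.5249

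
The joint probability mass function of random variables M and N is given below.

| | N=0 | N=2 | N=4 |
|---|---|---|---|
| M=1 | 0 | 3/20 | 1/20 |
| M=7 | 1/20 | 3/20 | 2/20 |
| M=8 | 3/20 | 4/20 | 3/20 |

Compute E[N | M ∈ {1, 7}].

P(M ∈ {1, 7}) = 1/2.
Summing N·P(M=x,N=y) over the conditioning event gives 6/5.
E[N | M ∈ {1, 7}] = (6/5) / (1/2) = 12/5.

12/5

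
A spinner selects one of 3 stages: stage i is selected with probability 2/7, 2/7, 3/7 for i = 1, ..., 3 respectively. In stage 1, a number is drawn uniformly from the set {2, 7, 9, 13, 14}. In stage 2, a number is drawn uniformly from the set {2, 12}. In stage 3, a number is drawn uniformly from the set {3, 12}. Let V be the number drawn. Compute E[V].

E[V | stage 1] = (2+7+9+13+14)/5 = 9.
E[V | stage 2] = (2+12)/2 = 7.
E[V | stage 3] = (3+12)/2 = 15/2.
By the law of total expectation,
E[V] = (2/7)·(9) + (2/7)·(7) + (3/7)·(15/2) = 109/14.

109/14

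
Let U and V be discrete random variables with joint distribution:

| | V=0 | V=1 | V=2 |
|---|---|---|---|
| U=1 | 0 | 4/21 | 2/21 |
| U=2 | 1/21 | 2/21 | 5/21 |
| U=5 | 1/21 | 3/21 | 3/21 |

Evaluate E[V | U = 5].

9/7

P(U = 5) = 1/3.
Σ V·P over the event = 0·(1/21) + 1·(3/21) + 2·(3/21) = 3/7.
E[V | U = 5] = (3/7) / (1/3) = 9/7.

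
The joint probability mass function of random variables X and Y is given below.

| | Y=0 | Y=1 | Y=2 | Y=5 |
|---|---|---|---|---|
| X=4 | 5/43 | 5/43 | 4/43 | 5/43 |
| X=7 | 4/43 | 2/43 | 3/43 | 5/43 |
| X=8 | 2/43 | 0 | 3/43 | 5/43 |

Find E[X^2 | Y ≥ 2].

P(Y ≥ 2) = 25/43.
Σ X^2·P over the event = 16·(4/43) + 16·(5/43) + 49·(3/43) + 49·(5/43) + 64·(3/43) + 64·(5/43) = 1048/43.
E[X^2 | Y ≥ 2] = (1048/43) / (25/43) = 1048/25.

1048/25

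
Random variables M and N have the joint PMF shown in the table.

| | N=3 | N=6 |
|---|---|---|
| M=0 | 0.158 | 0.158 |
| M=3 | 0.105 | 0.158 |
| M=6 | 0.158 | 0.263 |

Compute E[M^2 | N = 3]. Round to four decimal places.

P(N = 3) = 0.421.
Σ M^2·P over the event = 0·(0.158) + 9·(0.105) + 36·(0.158) = 6.633.
E[M^2 | N = 3] = (6.633) / (0.421) = 15.7553.

15.7553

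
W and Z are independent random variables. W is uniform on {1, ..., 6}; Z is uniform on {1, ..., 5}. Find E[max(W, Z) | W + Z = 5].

7/2

P(W + Z = 5) = 2/15.
Summing max(W,Z)·P(x,y) over outcomes with W + Z = 5 gives 7/15.
E[max(W, Z) | W + Z = 5] = (7/15) / (2/15) = 7/2.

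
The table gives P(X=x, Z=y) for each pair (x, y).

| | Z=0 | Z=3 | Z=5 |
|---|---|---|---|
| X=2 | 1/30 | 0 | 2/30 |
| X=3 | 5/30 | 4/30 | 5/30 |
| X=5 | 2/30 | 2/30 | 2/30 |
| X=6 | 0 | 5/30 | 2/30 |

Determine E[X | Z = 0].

P(Z = 0) = 4/15.
Σ X·P over the event = 2·(1/30) + 3·(5/30) + 5·(2/30) = 9/10.
E[X | Z = 0] = (9/10) / (4/15) = 27/8.

27/8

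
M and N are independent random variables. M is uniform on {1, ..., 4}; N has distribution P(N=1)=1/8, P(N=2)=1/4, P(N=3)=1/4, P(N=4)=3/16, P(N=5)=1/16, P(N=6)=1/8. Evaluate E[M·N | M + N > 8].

104/5

P(M + N > 8) = 5/64.
Summing MN·P(x,y) over outcomes with M + N > 8 gives 13/8.
E[M·N | M + N > 8] = (13/8) / (5/64) = 104/5.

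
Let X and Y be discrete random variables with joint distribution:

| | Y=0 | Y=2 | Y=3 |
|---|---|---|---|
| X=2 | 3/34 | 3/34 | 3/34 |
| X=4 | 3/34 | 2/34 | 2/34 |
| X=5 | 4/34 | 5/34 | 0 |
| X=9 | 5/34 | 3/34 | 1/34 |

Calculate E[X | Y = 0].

P(Y = 0) = 15/34.
Σ X·P over the event = 2·(3/34) + 4·(3/34) + 5·(4/34) + 9·(5/34) = 83/34.
E[X | Y = 0] = (83/34) / (15/34) = 83/15.

83/15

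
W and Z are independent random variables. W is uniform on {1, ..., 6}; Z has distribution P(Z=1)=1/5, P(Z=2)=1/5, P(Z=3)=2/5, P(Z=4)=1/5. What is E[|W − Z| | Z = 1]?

P(Z = 1) = 1/5.
Summing |W−Z|·P(x,y) over outcomes with Z = 1 gives 1/2.
E[|W − Z| | Z = 1] = (1/2) / (1/5) = 5/2.

5/2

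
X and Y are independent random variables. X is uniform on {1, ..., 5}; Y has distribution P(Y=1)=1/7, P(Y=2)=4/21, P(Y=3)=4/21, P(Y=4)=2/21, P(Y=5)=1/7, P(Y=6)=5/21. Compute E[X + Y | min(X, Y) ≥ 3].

121/14

P(min(X, Y) ≥ 3) = 2/5.
Summing (X+Y)·P(x,y) over outcomes with min(X, Y) ≥ 3 gives 121/35.
E[X + Y | min(X, Y) ≥ 3] = (121/35) / (2/5) = 121/14.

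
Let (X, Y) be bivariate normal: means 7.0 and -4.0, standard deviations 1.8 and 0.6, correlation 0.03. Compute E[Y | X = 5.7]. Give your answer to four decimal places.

-4.0130

E[Y | X=x] = μ_Y + ρ(σ_Y/σ_X)(x − μ_X) for jointly normal variables.
E[Y | X=5.7] = -4.0 + (0.03)·(0.6/1.8)·(5.7 − (7.0)) = -4.0 + (0.01)·(-1.3) = -4.0130.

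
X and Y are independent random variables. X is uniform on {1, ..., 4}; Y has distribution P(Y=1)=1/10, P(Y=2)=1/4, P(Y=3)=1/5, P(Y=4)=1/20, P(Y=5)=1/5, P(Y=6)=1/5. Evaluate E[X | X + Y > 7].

P(X + Y > 7) = 21/80.
Summing X·P(x,y) over outcomes with X + Y > 7 gives 17/20.
E[X | X + Y > 7] = (17/20) / (21/80) = 68/21.

68/21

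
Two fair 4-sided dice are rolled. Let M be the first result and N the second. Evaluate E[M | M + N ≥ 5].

Outcomes with M + N ≥ 5: (1,4), (2,3), (2,4), (3,2), (3,3), (3,4), (4,1), (4,2), (4,3), (4,4), each with probability 1/16.
E[M | M + N ≥ 5] = (1 + 2 + 2 + 3 + 3 + 3 + 4 + 4 + 4 + 4) / 10 = 3.

3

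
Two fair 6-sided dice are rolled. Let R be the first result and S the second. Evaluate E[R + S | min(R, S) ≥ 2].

8

P(min(R, S) ≥ 2) = 25/36.
Summing (R+S)·P(x,y) over outcomes with min(R, S) ≥ 2 gives 50/9.
E[R + S | min(R, S) ≥ 2] = (50/9) / (25/36) = 8.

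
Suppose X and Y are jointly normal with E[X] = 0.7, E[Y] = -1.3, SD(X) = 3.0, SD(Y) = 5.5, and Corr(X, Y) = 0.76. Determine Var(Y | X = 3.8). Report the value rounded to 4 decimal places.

12.7776

The conditional variance in a bivariate normal is σ_Y²(1 − ρ²), independent of x.
Var(Y | X=3.8) = (5.5)²·(1 − (0.76)²) = 30.25·0.4224 = 12.7776.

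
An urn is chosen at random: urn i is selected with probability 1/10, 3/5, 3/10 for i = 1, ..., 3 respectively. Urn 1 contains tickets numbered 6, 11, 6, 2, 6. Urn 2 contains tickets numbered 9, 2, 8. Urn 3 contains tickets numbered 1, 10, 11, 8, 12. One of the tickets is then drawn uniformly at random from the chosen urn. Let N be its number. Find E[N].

347/50

E[N | urn 1] = (6+11+6+2+6)/5 = 31/5.
E[N | urn 2] = (9+2+8)/3 = 19/3.
E[N | urn 3] = (1+10+11+8+12)/5 = 42/5.
By the law of total expectation,
E[N] = (1/10)·(31/5) + (3/5)·(19/3) + (3/10)·(42/5) = 347/50.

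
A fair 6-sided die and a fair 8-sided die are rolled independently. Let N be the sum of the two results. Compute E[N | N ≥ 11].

12

P(N ≥ 11) = 5/24.
Σ over the event: 11·1/12 + 12·1/16 + 13·1/24 + 14·1/48 = 5/2.
E[N | N ≥ 11] = (5/2) / (5/24) = 12.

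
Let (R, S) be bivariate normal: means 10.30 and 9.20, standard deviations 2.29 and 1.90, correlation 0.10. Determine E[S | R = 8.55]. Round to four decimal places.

9.0548

E[S | R=x] = μ_S + ρ(σ_S/σ_R)(x − μ_R) for jointly normal variables.
E[S | R=8.55] = 9.20 + (0.10)·(1.90/2.29)·(8.55 − (10.30)) = 9.20 + (0.082969)·(-1.75) = 9.0548.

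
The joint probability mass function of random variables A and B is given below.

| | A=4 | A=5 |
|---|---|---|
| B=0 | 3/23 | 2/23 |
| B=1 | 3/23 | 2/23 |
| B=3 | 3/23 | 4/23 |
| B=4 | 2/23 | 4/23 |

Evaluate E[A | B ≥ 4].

P(B ≥ 4) = 6/23.
Σ A·P over the event = 4·(2/23) + 5·(4/23) = 28/23.
E[A | B ≥ 4] = (28/23) / (6/23) = 14/3.

14/3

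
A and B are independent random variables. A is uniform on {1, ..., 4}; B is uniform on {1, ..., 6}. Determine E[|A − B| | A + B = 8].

2

P(A + B = 8) = 1/8.
Summing |A−B|·P(x,y) over outcomes with A + B = 8 gives 1/4.
E[|A − B| | A + B = 8] = (1/4) / (1/8) = 2.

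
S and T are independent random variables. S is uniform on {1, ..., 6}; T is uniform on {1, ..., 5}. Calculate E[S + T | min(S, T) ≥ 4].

P(min(S, T) ≥ 4) = 1/5.
Summing (S+T)·P(x,y) over outcomes with min(S, T) ≥ 4 gives 19/10.
E[S + T | min(S, T) ≥ 4] = (19/10) / (1/5) = 19/2.

19/2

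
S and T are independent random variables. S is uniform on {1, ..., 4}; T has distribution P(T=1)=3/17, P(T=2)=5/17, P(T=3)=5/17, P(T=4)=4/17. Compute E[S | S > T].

41/12

P(S > T) = 6/17.
Summing S·P(x,y) over outcomes with S > T gives 41/34.
E[S | S > T] = (41/34) / (6/17) = 41/12.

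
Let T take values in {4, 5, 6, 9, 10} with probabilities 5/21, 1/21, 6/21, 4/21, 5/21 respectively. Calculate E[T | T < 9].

61/12

P(T < 9) = 4/7.
Σ over the event: 4·5/21 + 5·1/21 + 6·2/7 = 61/21.
E[T | T < 9] = (61/21) / (4/7) = 61/12.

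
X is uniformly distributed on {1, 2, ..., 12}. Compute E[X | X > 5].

9

Given X > 5, X is equally likely to be any of {6, 7, 8, 9, 10, 11, 12}.
E[X | X > 5] = (6 + 7 + 8 + 9 + 10 + 11 + 12) / 7 = 9.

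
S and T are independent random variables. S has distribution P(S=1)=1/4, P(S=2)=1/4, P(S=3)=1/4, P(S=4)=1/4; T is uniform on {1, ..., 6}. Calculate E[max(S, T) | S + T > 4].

P(S + T > 4) = 3/4.
Summing max(S,T)·P(x,y) over outcomes with S + T > 4 gives 27/8.
E[max(S, T) | S + T > 4] = (27/8) / (3/4) = 9/2.

9/2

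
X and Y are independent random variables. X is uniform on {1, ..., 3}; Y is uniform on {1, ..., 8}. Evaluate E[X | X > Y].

Outcomes with X > Y: (2,1), (3,1), (3,2), each with probability 1/24.
E[X | X > Y] = (2 + 3 + 3) / 3 = 8/3.

8/3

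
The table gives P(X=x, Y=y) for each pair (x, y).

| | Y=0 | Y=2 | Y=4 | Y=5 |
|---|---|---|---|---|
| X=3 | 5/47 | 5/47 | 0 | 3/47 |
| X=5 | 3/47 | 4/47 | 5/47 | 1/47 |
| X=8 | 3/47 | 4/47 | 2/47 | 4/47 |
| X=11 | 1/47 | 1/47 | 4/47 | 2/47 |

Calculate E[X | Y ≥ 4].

P(Y ≥ 4) = 21/47.
Summing X·P(X=x,Y=y) over the conditioning event gives 153/47.
E[X | Y ≥ 4] = (153/47) / (21/47) = 51/7.

51/7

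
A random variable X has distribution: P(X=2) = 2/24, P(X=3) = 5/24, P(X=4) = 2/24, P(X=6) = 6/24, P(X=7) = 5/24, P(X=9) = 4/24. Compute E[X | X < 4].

P(X < 4) = 7/24.
Σ over the event: 2·1/12 + 3·5/24 = 19/24.
E[X | X < 4] = (19/24) / (7/24) = 19/7.

19/7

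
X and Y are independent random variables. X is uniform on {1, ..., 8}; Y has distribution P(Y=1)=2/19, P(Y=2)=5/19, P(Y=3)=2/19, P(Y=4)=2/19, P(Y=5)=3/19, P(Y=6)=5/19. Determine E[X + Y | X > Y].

P(X > Y) = 81/152.
Summing (X+Y)·P(x,y) over outcomes with X > Y gives 363/76.
E[X + Y | X > Y] = (363/76) / (81/152) = 242/27.

242/27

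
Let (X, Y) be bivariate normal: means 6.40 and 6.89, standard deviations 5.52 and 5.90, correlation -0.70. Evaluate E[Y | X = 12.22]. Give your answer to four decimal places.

E[Y | X=x] = μ_Y + ρ(σ_Y/σ_X)(x − μ_X) for jointly normal variables.
E[Y | X=12.22] = 6.89 + (-0.70)·(5.90/5.52)·(12.22 − (6.40)) = 6.89 + (-0.74819)·(5.82) = 2.5355.

2.5355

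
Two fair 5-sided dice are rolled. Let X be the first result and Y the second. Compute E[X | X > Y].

4

Outcomes with X > Y: (2,1), (3,1), (3,2), (4,1), (4,2), (4,3), (5,1), (5,2), (5,3), (5,4), each with probability 1/25.
E[X | X > Y] = (2 + 3 + 3 + 4 + 4 + 4 + 5 + 5 + 5 + 5) / 10 = 4.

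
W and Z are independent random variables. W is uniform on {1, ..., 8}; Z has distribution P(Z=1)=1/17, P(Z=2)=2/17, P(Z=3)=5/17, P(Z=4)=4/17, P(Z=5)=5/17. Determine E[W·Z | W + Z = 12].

P(W + Z = 12) = 9/136.
Summing WZ·P(x,y) over outcomes with W + Z = 12 gives 303/136.
E[W·Z | W + Z = 12] = (303/136) / (9/136) = 101/3.

101/3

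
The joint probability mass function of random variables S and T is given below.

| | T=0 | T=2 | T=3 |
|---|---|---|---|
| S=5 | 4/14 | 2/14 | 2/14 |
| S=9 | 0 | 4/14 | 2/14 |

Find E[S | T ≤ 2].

P(T ≤ 2) = 5/7.
Σ S·P over the event = 5·(4/14) + 5·(2/14) + 9·(4/14) = 33/7.
E[S | T ≤ 2] = (33/7) / (5/7) = 33/5.

33/5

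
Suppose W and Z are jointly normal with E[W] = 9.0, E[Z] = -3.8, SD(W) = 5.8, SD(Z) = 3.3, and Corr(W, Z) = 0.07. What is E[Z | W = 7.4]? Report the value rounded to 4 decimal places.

-3.8637

E[Z | W=x] = μ_Z + ρ(σ_Z/σ_W)(x − μ_W) for jointly normal variables.
E[Z | W=7.4] = -3.8 + (0.07)·(3.3/5.8)·(7.4 − (9.0)) = -3.8 + (0.039828)·(-1.6) = -3.8637.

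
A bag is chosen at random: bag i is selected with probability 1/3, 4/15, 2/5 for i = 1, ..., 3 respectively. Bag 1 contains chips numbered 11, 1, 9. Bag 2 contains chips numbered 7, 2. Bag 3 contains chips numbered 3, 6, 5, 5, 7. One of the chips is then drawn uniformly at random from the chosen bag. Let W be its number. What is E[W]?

E[W | bag 1] = (11+1+9)/3 = 7.
E[W | bag 2] = (7+2)/2 = 9/2.
E[W | bag 3] = (3+6+5+5+7)/5 = 26/5.
By the law of total expectation,
E[W] = (1/3)·(7) + (4/15)·(9/2) + (2/5)·(26/5) = 421/75.

421/75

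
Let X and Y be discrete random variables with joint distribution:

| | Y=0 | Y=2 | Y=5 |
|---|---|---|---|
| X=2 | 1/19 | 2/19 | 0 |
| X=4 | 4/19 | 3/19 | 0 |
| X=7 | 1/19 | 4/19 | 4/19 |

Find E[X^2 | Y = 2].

28

P(Y = 2) = 9/19.
Σ X^2·P over the event = 4·(2/19) + 16·(3/19) + 49·(4/19) = 252/19.
E[X^2 | Y = 2] = (252/19) / (9/19) = 28.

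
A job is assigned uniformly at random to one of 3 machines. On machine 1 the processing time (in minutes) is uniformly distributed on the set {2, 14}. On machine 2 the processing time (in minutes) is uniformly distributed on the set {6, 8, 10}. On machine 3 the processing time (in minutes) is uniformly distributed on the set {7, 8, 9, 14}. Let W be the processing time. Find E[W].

E[W | machine 1] = (2+14)/2 = 8.
E[W | machine 2] = (6+8+10)/3 = 8.
E[W | machine 3] = (7+8+9+14)/4 = 19/2.
By the law of total expectation,
E[W] = (1/3)·(8) + (1/3)·(8) + (1/3)·(19/2) = 17/2.

17/2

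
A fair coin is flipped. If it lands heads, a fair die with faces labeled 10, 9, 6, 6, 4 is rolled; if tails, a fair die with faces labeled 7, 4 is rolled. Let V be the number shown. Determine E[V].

E[V | heads] = (10+9+6+6+4)/5 = 7.
E[V | tails] = (7+4)/2 = 11/2.
By the law of total expectation,
E[V] = (1/2)·(7) + (1/2)·(11/2) = 25/4.

25/4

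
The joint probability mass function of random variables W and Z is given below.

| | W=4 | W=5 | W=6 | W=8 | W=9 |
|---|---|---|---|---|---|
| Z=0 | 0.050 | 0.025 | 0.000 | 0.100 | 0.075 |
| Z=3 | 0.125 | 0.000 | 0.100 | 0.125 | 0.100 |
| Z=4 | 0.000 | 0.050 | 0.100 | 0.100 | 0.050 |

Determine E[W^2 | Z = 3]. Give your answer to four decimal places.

P(Z = 3) = 0.450.
Σ W^2·P over the event = 16·(0.125) + 36·(0.100) + 64·(0.125) + 81·(0.100) = 21.700.
E[W^2 | Z = 3] = (21.700) / (0.450) = 48.2222.

48.2222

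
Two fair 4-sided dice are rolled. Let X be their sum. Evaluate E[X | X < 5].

P(X < 5) = 3/8.
Σ over the event: 2·1/16 + 3·1/8 + 4·3/16 = 5/4.
E[X | X < 5] = (5/4) / (3/8) = 10/3.

10/3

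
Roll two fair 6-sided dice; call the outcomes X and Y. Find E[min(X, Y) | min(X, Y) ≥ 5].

21/4

P(min(X, Y) ≥ 5) = 1/9.
Summing min(X,Y)·P(x,y) over outcomes with min(X, Y) ≥ 5 gives 7/12.
E[min(X, Y) | min(X, Y) ≥ 5] = (7/12) / (1/9) = 21/4.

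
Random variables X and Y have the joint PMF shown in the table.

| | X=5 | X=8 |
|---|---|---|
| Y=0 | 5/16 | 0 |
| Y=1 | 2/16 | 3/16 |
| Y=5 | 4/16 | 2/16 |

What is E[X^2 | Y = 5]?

38

P(Y = 5) = 3/8.
Σ X^2·P over the event = 25·(4/16) + 64·(2/16) = 57/4.
E[X^2 | Y = 5] = (57/4) / (3/8) = 38.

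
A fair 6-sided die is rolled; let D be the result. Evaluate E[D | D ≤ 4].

5/2

Given D ≤ 4, D is equally likely to be any of {1, 2, 3, 4}.
E[D | D ≤ 4] = (1 + 2 + 3 + 4) / 4 = 5/2.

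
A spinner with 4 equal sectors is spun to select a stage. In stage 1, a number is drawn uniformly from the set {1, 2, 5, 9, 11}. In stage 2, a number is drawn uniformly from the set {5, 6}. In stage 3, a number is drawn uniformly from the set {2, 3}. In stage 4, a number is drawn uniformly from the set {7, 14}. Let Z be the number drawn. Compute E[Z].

E[Z | stage 1] = (1+2+5+9+11)/5 = 28/5.
E[Z | stage 2] = (5+6)/2 = 11/2.
E[Z | stage 3] = (2+3)/2 = 5/2.
E[Z | stage 4] = (7+14)/2 = 21/2.
By the law of total expectation,
E[Z] = (1/4)·(28/5) + (1/4)·(11/2) + (1/4)·(5/2) + (1/4)·(21/2) = 241/40.

241/40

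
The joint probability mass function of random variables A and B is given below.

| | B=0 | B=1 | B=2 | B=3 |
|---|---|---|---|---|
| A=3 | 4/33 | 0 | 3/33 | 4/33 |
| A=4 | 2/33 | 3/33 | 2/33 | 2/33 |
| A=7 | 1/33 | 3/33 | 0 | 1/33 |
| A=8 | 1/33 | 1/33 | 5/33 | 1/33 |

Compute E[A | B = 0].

P(B = 0) = 8/33.
Σ A·P over the event = 3·(4/33) + 4·(2/33) + 7·(1/33) + 8·(1/33) = 35/33.
E[A | B = 0] = (35/33) / (8/33) = 35/8.

35/8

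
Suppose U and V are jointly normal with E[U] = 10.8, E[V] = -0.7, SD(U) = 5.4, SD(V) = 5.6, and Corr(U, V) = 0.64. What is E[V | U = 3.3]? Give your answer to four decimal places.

The regression of V on U has slope ρ·σ_V/σ_U and passes through (μ_U, μ_V).
E[V | U=3.3] = -0.7 + (0.64)·(5.6/5.4)·(3.3 − (10.8)) = -0.7 + (0.6637)·(-7.5) = -5.6778.

-5.6778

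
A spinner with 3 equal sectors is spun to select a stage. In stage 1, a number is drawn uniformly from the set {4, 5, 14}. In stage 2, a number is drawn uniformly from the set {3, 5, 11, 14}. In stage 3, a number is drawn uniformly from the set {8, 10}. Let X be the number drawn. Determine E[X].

299/36

E[X | stage 1] = (4+5+14)/3 = 23/3.
E[X | stage 2] = (3+5+11+14)/4 = 33/4.
E[X | stage 3] = (8+10)/2 = 9.
E[X] = (1/3)·(23/3) + (1/3)·(33/4) + (1/3)·(9) = 299/36.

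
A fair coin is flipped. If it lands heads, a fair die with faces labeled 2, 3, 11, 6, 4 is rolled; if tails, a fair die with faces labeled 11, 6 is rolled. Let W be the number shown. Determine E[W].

137/20

E[W | heads] = (2+3+11+6+4)/5 = 26/5.
E[W | tails] = (11+6)/2 = 17/2.
E[W] = (1/2)·(26/5) + (1/2)·(17/2) = 137/20.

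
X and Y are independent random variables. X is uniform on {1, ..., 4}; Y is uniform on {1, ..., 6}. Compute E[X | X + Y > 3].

P(X + Y > 3) = 7/8.
Summing X·P(x,y) over outcomes with X + Y > 3 gives 7/3.
E[X | X + Y > 3] = (7/3) / (7/8) = 8/3.

8/3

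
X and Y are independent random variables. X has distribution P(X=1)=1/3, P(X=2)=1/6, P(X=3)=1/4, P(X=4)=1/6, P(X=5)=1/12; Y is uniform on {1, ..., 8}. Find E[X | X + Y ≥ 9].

P(X + Y ≥ 9) = 5/16.
Summing X·P(x,y) over outcomes with X + Y ≥ 9 gives 1.
E[X | X + Y ≥ 9] = (1) / (5/16) = 16/5.

16/5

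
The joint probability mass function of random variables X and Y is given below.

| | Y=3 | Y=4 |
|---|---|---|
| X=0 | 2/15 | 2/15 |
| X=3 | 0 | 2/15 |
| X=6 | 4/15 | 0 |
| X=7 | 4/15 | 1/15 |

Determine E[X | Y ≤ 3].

26/5

P(Y ≤ 3) = 2/3.
Summing X·P(X=x,Y=y) over the conditioning event gives 52/15.
E[X | Y ≤ 3] = (52/15) / (2/3) = 26/5.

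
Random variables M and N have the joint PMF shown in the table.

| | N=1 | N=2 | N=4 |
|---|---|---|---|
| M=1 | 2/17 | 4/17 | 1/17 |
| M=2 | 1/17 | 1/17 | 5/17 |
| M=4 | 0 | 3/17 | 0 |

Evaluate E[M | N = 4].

P(N = 4) = 6/17.
Σ M·P over the event = 1·(1/17) + 2·(5/17) = 11/17.
E[M | N = 4] = (11/17) / (6/17) = 11/6.

11/6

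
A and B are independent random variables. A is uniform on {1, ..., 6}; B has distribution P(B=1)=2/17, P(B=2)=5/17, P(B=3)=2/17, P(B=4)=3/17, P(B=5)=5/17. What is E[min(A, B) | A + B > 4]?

19/7

P(A + B > 4) = 14/17.
Summing min(A,B)·P(x,y) over outcomes with A + B > 4 gives 38/17.
E[min(A, B) | A + B > 4] = (38/17) / (14/17) = 19/7.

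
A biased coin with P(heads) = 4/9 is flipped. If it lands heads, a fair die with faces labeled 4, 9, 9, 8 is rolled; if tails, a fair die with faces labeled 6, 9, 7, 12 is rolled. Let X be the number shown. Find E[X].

E[X | heads] = (4+9+9+8)/4 = 15/2.
E[X | tails] = (6+9+7+12)/4 = 17/2.
By the law of total expectation,
E[X] = (4/9)·(15/2) + (5/9)·(17/2) = 145/18.

145/18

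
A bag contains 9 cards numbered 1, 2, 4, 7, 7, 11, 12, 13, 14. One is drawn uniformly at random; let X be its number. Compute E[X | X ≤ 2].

P(X ≤ 2) = 2/9.
Σ over the event: 1·1/9 + 2·1/9 = 1/3.
E[X | X ≤ 2] = (1/3) / (2/9) = 3/2.

3/2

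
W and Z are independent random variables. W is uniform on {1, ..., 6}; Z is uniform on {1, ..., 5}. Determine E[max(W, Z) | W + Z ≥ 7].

77/15

P(W + Z ≥ 7) = 1/2.
Summing max(W,Z)·P(x,y) over outcomes with W + Z ≥ 7 gives 77/30.
E[max(W, Z) | W + Z ≥ 7] = (77/30) / (1/2) = 77/15.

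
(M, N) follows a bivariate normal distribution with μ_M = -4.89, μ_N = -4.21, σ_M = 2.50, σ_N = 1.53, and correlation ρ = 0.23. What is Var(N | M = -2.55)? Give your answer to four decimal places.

The conditional variance in a bivariate normal is σ_N²(1 − ρ²), independent of x.
Var(N | M=-2.55) = (1.53)²·(1 − (0.23)²) = 2.3409·0.9471 = 2.2171.

2.2171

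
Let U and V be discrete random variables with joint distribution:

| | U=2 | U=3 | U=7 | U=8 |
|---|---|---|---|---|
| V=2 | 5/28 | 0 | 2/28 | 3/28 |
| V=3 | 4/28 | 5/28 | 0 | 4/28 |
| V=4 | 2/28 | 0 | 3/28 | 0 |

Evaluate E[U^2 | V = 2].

31

P(V = 2) = 5/14.
Σ U^2·P over the event = 4·(5/28) + 49·(2/28) + 64·(3/28) = 155/14.
E[U^2 | V = 2] = (155/14) / (5/14) = 31.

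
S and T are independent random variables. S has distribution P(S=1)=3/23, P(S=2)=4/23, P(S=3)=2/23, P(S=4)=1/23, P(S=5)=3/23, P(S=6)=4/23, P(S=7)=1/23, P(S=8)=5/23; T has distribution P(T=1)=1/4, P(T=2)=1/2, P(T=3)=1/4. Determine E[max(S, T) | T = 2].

110/23

P(T = 2) = 1/2.
Summing max(S,T)·P(x,y) over outcomes with T = 2 gives 55/23.
E[max(S, T) | T = 2] = (55/23) / (1/2) = 110/23.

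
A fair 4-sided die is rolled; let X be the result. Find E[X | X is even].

3

Given X is even, X is equally likely to be any of {2, 4}.
E[X | X is even] = (2 + 4) / 2 = 3.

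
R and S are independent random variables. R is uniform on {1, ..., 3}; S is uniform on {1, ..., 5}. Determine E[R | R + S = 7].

5/2

P(R + S = 7) = 2/15.
Summing R·P(x,y) over outcomes with R + S = 7 gives 1/3.
E[R | R + S = 7] = (1/3) / (2/15) = 5/2.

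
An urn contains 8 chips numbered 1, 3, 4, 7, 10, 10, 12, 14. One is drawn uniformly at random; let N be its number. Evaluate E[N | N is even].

10

P(N is even) = 5/8.
Σ over the event: 4·1/8 + 10·1/4 + 12·1/8 + 14·1/8 = 25/4.
E[N | N is even] = (25/4) / (5/8) = 10.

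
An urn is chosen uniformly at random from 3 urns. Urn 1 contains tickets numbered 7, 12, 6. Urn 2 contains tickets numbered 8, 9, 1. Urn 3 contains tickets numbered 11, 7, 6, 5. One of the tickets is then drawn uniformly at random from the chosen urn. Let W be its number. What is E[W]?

E[W | urn 1] = (7+12+6)/3 = 25/3.
E[W | urn 2] = (8+9+1)/3 = 6.
E[W | urn 3] = (11+7+6+5)/4 = 29/4.
By the law of total expectation,
E[W] = (1/3)·(25/3) + (1/3)·(6) + (1/3)·(29/4) = 259/36.

259/36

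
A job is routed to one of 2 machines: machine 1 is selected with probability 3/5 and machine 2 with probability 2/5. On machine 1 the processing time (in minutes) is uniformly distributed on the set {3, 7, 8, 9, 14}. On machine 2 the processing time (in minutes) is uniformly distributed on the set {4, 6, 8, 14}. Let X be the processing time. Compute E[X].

E[X | machine 1] = (3+7+8+9+14)/5 = 41/5.
E[X | machine 2] = (4+6+8+14)/4 = 8.
E[X] = (3/5)·(41/5) + (2/5)·(8) = 203/25.

203/25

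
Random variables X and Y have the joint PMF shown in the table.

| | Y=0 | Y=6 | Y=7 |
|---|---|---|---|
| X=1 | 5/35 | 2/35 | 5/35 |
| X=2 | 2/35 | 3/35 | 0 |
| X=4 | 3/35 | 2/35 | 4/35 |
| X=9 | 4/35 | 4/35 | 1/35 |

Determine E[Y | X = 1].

47/12

P(X = 1) = 12/35.
Σ Y·P over the event = 0·(5/35) + 6·(2/35) + 7·(5/35) = 47/35.
E[Y | X = 1] = (47/35) / (12/35) = 47/12.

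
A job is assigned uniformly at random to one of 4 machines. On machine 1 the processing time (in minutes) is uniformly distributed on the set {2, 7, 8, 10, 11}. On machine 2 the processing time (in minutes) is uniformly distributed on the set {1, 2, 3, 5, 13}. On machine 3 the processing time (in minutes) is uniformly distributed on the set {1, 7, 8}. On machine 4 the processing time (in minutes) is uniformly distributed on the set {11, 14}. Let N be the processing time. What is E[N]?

E[N | machine 1] = (2+7+8+10+11)/5 = 38/5.
E[N | machine 2] = (1+2+3+5+13)/5 = 24/5.
E[N | machine 3] = (1+7+8)/3 = 16/3.
E[N | machine 4] = (11+14)/2 = 25/2.
By the law of total expectation,
E[N] = (1/4)·(38/5) + (1/4)·(24/5) + (1/4)·(16/3) + (1/4)·(25/2) = 907/120.

907/120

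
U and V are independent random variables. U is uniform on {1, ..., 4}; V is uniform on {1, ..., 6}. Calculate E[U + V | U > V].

5

P(U > V) = 1/4.
Summing (U+V)·P(x,y) over outcomes with U > V gives 5/4.
E[U + V | U > V] = (5/4) / (1/4) = 5.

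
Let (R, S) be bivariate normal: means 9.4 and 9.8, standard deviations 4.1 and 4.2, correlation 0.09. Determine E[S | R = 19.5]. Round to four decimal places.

10.7312

The regression of S on R has slope ρ·σ_S/σ_R and passes through (μ_R, μ_S).
E[S | R=19.5] = 9.8 + (0.09)·(4.2/4.1)·(19.5 − (9.4)) = 9.8 + (0.092195)·(10.1) = 10.7312.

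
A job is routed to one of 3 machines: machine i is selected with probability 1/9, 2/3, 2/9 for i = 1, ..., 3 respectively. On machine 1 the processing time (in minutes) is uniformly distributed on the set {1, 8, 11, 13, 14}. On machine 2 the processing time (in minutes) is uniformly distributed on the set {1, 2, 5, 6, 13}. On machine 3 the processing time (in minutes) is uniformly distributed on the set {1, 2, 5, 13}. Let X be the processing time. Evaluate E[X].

523/90

E[X | machine 1] = (1+8+11+13+14)/5 = 47/5.
E[X | machine 2] = (1+2+5+6+13)/5 = 27/5.
E[X | machine 3] = (1+2+5+13)/4 = 21/4.
By the law of total expectation,
E[X] = (1/9)·(47/5) + (2/3)·(27/5) + (2/9)·(21/4) = 523/90.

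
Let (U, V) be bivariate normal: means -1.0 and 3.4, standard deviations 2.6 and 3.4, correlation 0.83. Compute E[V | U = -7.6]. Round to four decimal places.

-3.7635

E[V | U=x] = μ_V + ρ(σ_V/σ_U)(x − μ_U) for jointly normal variables.
E[V | U=-7.6] = 3.4 + (0.83)·(3.4/2.6)·(-7.6 − (-1.0)) = 3.4 + (1.08538)·(-6.6) = -3.7635.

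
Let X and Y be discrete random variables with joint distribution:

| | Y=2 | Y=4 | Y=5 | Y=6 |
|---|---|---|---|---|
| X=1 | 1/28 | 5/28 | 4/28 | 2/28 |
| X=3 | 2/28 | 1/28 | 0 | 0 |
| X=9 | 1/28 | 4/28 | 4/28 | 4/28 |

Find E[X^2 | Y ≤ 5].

P(Y ≤ 5) = 11/14.
Σ X^2·P over the event = 1·(1/28) + 1·(5/28) + 1·(4/28) + 9·(2/28) + 9·(1/28) + 81·(1/28) + 81·(4/28) + 81·(4/28) = 383/14.
E[X^2 | Y ≤ 5] = (383/14) / (11/14) = 383/11.

383/11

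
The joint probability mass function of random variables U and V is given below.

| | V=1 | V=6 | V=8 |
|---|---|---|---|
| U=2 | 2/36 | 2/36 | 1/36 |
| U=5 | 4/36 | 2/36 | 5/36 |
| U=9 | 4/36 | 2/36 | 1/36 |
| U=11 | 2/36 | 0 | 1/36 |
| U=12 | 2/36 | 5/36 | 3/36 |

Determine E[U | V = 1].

53/7

P(V = 1) = 7/18.
Summing U·P(U=x,V=y) over the conditioning event gives 53/18.
E[U | V = 1] = (53/18) / (7/18) = 53/7.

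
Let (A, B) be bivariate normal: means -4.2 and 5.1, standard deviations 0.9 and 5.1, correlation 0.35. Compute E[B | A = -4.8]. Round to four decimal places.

E[B | A=x] = μ_B + ρ(σ_B/σ_A)(x − μ_A) for jointly normal variables.
E[B | A=-4.8] = 5.1 + (0.35)·(5.1/0.9)·(-4.8 − (-4.2)) = 5.1 + (1.9833)·(-0.6) = 3.9100.

3.9100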